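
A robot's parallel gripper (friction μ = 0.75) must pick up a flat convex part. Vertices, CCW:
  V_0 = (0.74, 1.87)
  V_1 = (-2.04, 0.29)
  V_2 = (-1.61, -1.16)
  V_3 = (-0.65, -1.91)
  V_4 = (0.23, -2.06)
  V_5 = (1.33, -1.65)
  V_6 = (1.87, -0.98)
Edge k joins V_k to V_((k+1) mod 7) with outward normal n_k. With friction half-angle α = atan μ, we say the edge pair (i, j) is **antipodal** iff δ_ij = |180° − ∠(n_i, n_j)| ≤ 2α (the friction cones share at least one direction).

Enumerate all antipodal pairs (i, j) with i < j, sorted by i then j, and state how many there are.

count = 8; pairs: (0,2), (0,3), (0,4), (0,5), (1,5), (1,6), (2,6), (3,6)

α = atan 0.75 = 36.87°;  2α = 73.74°
n_0 = (-0.4941, +0.8694)
n_1 = (-0.9587, -0.2843)
n_2 = (-0.6156, -0.7880)
n_3 = (-0.1680, -0.9858)
n_4 = (+0.3493, -0.9370)
n_5 = (+0.7786, -0.6275)
n_6 = (+0.9296, +0.3686)
  (0,1): δ = 103.09°  ·
  (0,2): δ = 67.61°  ✓
  (0,3): δ = 39.28°  ✓
  (0,4): δ = 9.17°  ✓
  (0,5): δ = 21.52°  ✓
  (0,6): δ = 82.02°  ·
  (1,2): δ = 144.52°  ·
  (1,3): δ = 116.19°  ·
  (1,4): δ = 86.08°  ·
  (1,5): δ = 55.39°  ✓
  (1,6): δ = 5.11°  ✓
  (2,3): δ = 151.67°  ·
  (2,4): δ = 121.56°  ·
  (2,5): δ = 90.87°  ·
  (2,6): δ = 30.37°  ✓
  (3,4): δ = 149.88°  ·
  (3,5): δ = 119.19°  ·
  (3,6): δ = 58.70°  ✓
  (4,5): δ = 149.31°  ·
  (4,6): δ = 88.81°  ·
  (5,6): δ = 119.50°  ·
antipodal pairs: 8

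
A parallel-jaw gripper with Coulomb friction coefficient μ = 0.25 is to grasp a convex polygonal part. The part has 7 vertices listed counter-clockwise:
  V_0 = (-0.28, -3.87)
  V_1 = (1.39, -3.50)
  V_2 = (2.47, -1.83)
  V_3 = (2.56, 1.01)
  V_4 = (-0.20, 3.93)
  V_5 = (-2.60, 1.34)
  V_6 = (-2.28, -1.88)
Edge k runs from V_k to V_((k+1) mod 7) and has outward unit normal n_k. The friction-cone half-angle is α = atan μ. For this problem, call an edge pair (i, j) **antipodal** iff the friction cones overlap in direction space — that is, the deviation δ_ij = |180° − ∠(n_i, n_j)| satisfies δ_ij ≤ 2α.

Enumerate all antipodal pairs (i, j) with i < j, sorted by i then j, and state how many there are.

α = atan 0.25 = 14.04°;  2α = 28.07°
n_0 = (+0.2163, -0.9763)
n_1 = (+0.8397, -0.5430)
n_2 = (+0.9995, -0.0317)
n_3 = (+0.7267, +0.6869)
n_4 = (-0.7335, +0.6797)
n_5 = (-0.9951, -0.0989)
n_6 = (-0.7053, -0.7089)
  (0,1): δ = 135.38°  ·
  (0,2): δ = 104.31°  ·
  (0,3): δ = 59.11°  ·
  (0,4): δ = 34.69°  ·
  (0,5): δ = 83.18°  ·
  (0,6): δ = 122.65°  ·
  (1,2): δ = 148.92°  ·
  (1,3): δ = 103.72°  ·
  (1,4): δ = 9.93°  ✓
  (1,5): δ = 38.57°  ·
  (1,6): δ = 78.03°  ·
  (2,3): δ = 134.80°  ·
  (2,4): δ = 41.00°  ·
  (2,5): δ = 7.49°  ✓
  (2,6): δ = 46.96°  ·
  (3,4): δ = 86.21°  ·
  (3,5): δ = 37.71°  ·
  (3,6): δ = 1.76°  ✓
  (4,5): δ = 131.51°  ·
  (4,6): δ = 92.04°  ·
  (5,6): δ = 140.53°  ·
antipodal pairs: 3

count = 3; pairs: (1,4), (2,5), (3,6)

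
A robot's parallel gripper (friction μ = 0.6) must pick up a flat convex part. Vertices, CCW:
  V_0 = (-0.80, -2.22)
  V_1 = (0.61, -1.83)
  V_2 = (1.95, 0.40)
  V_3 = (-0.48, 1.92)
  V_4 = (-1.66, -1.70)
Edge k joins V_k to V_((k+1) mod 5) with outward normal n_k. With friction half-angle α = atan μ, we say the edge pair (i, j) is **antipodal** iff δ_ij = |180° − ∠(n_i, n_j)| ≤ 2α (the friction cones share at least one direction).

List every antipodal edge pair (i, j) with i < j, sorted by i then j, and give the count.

α = atan 0.6 = 30.96°;  2α = 61.93°
n_0 = (+0.2666, -0.9638)
n_1 = (+0.8572, -0.5151)
n_2 = (+0.5303, +0.8478)
n_3 = (-0.9508, +0.3099)
n_4 = (-0.5174, -0.8557)
  (0,1): δ = 136.46°  ·
  (0,2): δ = 47.49°  ✓
  (0,3): δ = 56.48°  ✓
  (0,4): δ = 133.38°  ·
  (1,2): δ = 91.03°  ·
  (1,3): δ = 12.95°  ✓
  (1,4): δ = 89.84°  ·
  (2,3): δ = 76.03°  ·
  (2,4): δ = 0.87°  ✓
  (3,4): δ = 103.11°  ·
antipodal pairs: 4

count = 4; pairs: (0,2), (0,3), (1,3), (2,4)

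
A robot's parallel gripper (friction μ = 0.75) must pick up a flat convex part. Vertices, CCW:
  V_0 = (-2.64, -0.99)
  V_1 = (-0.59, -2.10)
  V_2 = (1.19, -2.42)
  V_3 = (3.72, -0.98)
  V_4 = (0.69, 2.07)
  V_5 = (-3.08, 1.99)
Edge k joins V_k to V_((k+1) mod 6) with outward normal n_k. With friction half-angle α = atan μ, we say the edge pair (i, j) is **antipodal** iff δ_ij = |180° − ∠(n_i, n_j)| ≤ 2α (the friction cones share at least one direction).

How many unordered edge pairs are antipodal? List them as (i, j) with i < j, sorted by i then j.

count = 7; pairs: (0,3), (0,4), (1,3), (1,4), (2,4), (2,5), (3,5)

α = atan 0.75 = 36.87°;  2α = 73.74°
n_0 = (-0.4761, -0.8794)
n_1 = (-0.1769, -0.9842)
n_2 = (+0.4947, -0.8691)
n_3 = (+0.7094, +0.7048)
n_4 = (-0.0212, +0.9998)
n_5 = (-0.9893, -0.1461)
  (0,1): δ = 161.76°  ·
  (0,2): δ = 121.92°  ·
  (0,3): δ = 16.75°  ✓
  (0,4): δ = 29.65°  ✓
  (0,5): δ = 126.83°  ·
  (1,2): δ = 140.16°  ·
  (1,3): δ = 35.00°  ✓
  (1,4): δ = 11.41°  ✓
  (1,5): δ = 108.59°  ·
  (2,3): δ = 74.84°  ·
  (2,4): δ = 28.43°  ✓
  (2,5): δ = 68.75°  ✓
  (3,4): δ = 133.60°  ·
  (3,5): δ = 36.41°  ✓
  (4,5): δ = 82.82°  ·
antipodal pairs: 7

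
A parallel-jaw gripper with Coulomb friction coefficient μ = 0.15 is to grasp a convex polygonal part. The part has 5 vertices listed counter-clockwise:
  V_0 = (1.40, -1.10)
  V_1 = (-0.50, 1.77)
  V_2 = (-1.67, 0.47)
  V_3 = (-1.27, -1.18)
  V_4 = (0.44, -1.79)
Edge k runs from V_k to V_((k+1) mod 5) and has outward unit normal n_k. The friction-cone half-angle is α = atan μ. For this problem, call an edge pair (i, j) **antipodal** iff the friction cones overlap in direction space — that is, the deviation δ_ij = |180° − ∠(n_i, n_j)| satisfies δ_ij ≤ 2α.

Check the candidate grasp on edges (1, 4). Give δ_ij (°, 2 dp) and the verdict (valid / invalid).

α = atan 0.15 = 8.53°;  2α = 17.06°
edge 1: e_1 = (-1.17, -1.30);  n_1 = (-0.7433, +0.6690)
edge 4: e_4 = (+0.96, +0.69);  n_4 = (+0.5836, -0.8120)
∠(n_1, n_4) = 167.69°
δ = |180° − 167.69°| = 12.31°
12.31° ≤ 2α = 17.06°  →  valid

δ = 12.31°, valid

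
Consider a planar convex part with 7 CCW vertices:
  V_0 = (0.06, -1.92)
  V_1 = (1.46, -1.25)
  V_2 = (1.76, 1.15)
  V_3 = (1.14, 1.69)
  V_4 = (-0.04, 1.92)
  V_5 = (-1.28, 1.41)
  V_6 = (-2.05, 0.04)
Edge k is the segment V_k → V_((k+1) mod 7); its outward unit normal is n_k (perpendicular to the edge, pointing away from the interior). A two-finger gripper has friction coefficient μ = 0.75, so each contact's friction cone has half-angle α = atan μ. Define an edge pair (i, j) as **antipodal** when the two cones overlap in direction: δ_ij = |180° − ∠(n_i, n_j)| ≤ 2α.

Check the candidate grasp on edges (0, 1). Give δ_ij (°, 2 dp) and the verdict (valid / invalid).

α = atan 0.75 = 36.87°;  2α = 73.74°
edge 0: e_0 = (+1.40, +0.67);  n_0 = (+0.4317, -0.9020)
edge 1: e_1 = (+0.30, +2.40);  n_1 = (+0.9923, -0.1240)
∠(n_0, n_1) = 57.30°
δ = |180° − 57.30°| = 122.70°
122.70° > 2α = 73.74°  →  invalid

δ = 122.70°, invalid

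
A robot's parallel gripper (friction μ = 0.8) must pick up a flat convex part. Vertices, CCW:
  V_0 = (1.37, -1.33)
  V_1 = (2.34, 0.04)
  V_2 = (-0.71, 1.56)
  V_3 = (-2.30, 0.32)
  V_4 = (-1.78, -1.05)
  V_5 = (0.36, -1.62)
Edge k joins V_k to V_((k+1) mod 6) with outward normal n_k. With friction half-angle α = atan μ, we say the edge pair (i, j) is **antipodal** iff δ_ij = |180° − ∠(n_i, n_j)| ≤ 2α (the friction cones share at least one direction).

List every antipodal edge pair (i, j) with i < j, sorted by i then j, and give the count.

count = 7; pairs: (0,2), (0,3), (1,3), (1,4), (1,5), (2,4), (2,5)

α = atan 0.8 = 38.66°;  2α = 77.32°
n_0 = (+0.8161, -0.5779)
n_1 = (+0.4460, +0.8950)
n_2 = (-0.6150, +0.7886)
n_3 = (-0.9349, -0.3549)
n_4 = (-0.2574, -0.9663)
n_5 = (+0.2760, -0.9612)
  (0,1): δ = 81.19°  ·
  (0,2): δ = 16.75°  ✓
  (0,3): δ = 56.08°  ✓
  (0,4): δ = 110.38°  ·
  (0,5): δ = 141.32°  ·
  (1,2): δ = 115.56°  ·
  (1,3): δ = 42.73°  ✓
  (1,4): δ = 11.58°  ✓
  (1,5): δ = 42.51°  ✓
  (2,3): δ = 107.16°  ·
  (2,4): δ = 52.86°  ✓
  (2,5): δ = 21.93°  ✓
  (3,4): δ = 125.70°  ·
  (3,5): δ = 94.76°  ·
  (4,5): δ = 149.06°  ·
antipodal pairs: 7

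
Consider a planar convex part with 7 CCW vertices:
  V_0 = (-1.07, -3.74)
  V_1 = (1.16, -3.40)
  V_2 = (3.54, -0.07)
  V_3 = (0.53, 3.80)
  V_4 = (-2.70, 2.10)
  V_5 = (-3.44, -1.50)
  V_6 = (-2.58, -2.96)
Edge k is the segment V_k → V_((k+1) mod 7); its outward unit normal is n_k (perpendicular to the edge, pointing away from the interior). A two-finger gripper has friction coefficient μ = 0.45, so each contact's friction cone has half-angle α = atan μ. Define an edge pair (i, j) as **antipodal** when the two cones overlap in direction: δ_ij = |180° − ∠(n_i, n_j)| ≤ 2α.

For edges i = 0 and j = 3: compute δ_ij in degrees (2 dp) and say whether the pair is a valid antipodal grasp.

δ = 19.09°, valid

α = atan 0.45 = 24.23°;  2α = 48.46°
edge 0: e_0 = (+2.23, +0.34);  n_0 = (+0.1507, -0.9886)
edge 3: e_3 = (-3.23, -1.70);  n_3 = (-0.4657, +0.8849)
∠(n_0, n_3) = 160.91°
δ = |180° − 160.91°| = 19.09°
19.09° ≤ 2α = 48.46°  →  valid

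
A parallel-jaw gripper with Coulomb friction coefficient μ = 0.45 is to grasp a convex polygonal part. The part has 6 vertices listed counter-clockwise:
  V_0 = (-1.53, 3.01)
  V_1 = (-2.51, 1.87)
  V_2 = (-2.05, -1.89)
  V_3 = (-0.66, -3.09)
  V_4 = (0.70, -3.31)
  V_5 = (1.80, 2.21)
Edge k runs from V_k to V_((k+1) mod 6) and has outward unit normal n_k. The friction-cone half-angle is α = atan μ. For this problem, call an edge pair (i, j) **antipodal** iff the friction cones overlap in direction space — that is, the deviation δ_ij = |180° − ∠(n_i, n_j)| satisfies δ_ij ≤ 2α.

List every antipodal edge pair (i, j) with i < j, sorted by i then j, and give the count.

α = atan 0.45 = 24.23°;  2α = 48.46°
n_0 = (-0.7583, +0.6519)
n_1 = (-0.9926, -0.1214)
n_2 = (-0.6535, -0.7569)
n_3 = (-0.1597, -0.9872)
n_4 = (+0.9807, -0.1954)
n_5 = (+0.2336, +0.9723)
  (0,1): δ = 132.34°  ·
  (0,2): δ = 90.12°  ·
  (0,3): δ = 58.50°  ·
  (0,4): δ = 29.41°  ✓
  (0,5): δ = 117.18°  ·
  (1,2): δ = 137.78°  ·
  (1,3): δ = 106.16°  ·
  (1,4): δ = 18.24°  ✓
  (1,5): δ = 69.52°  ·
  (2,3): δ = 148.38°  ·
  (2,4): δ = 60.47°  ·
  (2,5): δ = 27.30°  ✓
  (3,4): δ = 92.08°  ·
  (3,5): δ = 4.32°  ✓
  (4,5): δ = 92.24°  ·
antipodal pairs: 4

count = 4; pairs: (0,4), (1,4), (2,5), (3,5)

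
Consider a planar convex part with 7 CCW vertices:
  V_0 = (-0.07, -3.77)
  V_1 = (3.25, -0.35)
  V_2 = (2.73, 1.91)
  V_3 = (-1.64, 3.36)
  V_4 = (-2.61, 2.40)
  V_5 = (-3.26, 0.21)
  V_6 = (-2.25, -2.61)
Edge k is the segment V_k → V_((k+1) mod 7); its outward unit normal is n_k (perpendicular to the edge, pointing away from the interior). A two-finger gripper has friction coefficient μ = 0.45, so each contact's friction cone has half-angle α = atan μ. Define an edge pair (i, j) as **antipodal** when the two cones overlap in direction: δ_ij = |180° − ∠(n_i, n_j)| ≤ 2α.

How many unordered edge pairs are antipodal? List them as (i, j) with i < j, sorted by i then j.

α = atan 0.45 = 24.23°;  2α = 48.46°
n_0 = (+0.7175, -0.6965)
n_1 = (+0.9745, +0.2242)
n_2 = (+0.3149, +0.9491)
n_3 = (-0.7034, +0.7108)
n_4 = (-0.9587, +0.2845)
n_5 = (-0.9414, -0.3372)
n_6 = (-0.4697, -0.8828)
  (0,1): δ = 122.89°  ·
  (0,2): δ = 64.21°  ·
  (0,3): δ = 1.15°  ✓
  (0,4): δ = 27.62°  ✓
  (0,5): δ = 63.86°  ·
  (0,6): δ = 106.13°  ·
  (1,2): δ = 121.31°  ·
  (1,3): δ = 58.25°  ·
  (1,4): δ = 29.49°  ✓
  (1,5): δ = 6.75°  ✓
  (1,6): δ = 49.02°  ·
  (2,3): δ = 116.94°  ·
  (2,4): δ = 88.17°  ·
  (2,5): δ = 51.94°  ·
  (2,6): δ = 9.66°  ✓
  (3,4): δ = 151.23°  ·
  (3,5): δ = 115.00°  ·
  (3,6): δ = 72.72°  ·
  (4,5): δ = 143.76°  ·
  (4,6): δ = 101.49°  ·
  (5,6): δ = 137.72°  ·
antipodal pairs: 5

count = 5; pairs: (0,3), (0,4), (1,4), (1,5), (2,6)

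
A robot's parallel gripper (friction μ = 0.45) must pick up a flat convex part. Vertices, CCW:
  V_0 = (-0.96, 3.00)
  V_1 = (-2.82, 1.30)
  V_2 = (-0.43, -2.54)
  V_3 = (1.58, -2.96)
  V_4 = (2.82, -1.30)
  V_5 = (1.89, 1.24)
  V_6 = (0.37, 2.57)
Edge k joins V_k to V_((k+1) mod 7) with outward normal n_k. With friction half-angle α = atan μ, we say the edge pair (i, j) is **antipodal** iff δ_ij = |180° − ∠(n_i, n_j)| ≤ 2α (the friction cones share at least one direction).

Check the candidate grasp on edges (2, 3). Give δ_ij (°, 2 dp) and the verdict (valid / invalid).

α = atan 0.45 = 24.23°;  2α = 48.46°
edge 2: e_2 = (+2.01, -0.42);  n_2 = (-0.2045, -0.9789)
edge 3: e_3 = (+1.24, +1.66);  n_3 = (+0.8012, -0.5985)
∠(n_2, n_3) = 65.04°
δ = |180° − 65.04°| = 114.96°
114.96° > 2α = 48.46°  →  invalid

δ = 114.96°, invalid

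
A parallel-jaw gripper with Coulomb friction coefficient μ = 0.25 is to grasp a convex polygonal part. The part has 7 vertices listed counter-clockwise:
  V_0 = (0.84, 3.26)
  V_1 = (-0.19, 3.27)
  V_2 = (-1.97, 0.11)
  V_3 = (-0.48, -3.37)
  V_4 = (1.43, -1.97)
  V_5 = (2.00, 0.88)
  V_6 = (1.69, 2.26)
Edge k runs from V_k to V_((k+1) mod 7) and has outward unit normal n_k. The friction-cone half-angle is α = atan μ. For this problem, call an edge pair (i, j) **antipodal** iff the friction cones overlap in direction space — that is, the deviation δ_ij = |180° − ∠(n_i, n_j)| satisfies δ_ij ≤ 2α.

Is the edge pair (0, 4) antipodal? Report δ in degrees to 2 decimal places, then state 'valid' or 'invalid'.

δ = 79.25°, invalid

α = atan 0.25 = 14.04°;  2α = 28.07°
edge 0: e_0 = (-1.03, +0.01);  n_0 = (+0.0097, +1.0000)
edge 4: e_4 = (+0.57, +2.85);  n_4 = (+0.9806, -0.1961)
∠(n_0, n_4) = 100.75°
δ = |180° − 100.75°| = 79.25°
79.25° > 2α = 28.07°  →  invalid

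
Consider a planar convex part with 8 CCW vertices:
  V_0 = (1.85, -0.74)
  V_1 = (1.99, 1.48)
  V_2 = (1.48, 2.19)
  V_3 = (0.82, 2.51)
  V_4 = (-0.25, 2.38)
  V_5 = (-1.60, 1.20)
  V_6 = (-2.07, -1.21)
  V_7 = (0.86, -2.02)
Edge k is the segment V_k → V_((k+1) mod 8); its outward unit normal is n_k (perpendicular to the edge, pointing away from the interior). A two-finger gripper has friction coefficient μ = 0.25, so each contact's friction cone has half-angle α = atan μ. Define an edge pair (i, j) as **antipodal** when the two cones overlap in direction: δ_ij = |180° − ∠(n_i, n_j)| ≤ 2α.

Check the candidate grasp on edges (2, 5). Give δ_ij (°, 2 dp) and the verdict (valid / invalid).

α = atan 0.25 = 14.04°;  2α = 28.07°
edge 2: e_2 = (-0.66, +0.32);  n_2 = (+0.4363, +0.8998)
edge 5: e_5 = (-0.47, -2.41);  n_5 = (-0.9815, +0.1914)
∠(n_2, n_5) = 104.83°
δ = |180° − 104.83°| = 75.17°
75.17° > 2α = 28.07°  →  invalid

δ = 75.17°, invalid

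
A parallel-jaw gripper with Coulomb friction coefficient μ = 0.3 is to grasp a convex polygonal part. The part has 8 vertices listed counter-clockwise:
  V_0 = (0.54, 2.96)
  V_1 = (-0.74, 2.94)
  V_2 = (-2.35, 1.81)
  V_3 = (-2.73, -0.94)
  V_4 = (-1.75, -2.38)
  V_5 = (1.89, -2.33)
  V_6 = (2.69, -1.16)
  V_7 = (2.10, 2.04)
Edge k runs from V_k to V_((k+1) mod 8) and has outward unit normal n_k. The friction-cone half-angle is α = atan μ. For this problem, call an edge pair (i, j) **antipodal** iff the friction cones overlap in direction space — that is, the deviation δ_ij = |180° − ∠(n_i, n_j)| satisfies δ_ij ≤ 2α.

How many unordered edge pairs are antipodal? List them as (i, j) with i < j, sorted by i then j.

count = 7; pairs: (0,4), (1,5), (2,5), (2,6), (3,6), (3,7), (4,7)

α = atan 0.3 = 16.70°;  2α = 33.40°
n_0 = (-0.0156, +0.9999)
n_1 = (-0.5745, +0.8185)
n_2 = (-0.9906, +0.1369)
n_3 = (-0.8267, -0.5626)
n_4 = (+0.0137, -0.9999)
n_5 = (+0.8255, -0.5644)
n_6 = (+0.9834, +0.1813)
n_7 = (+0.5080, +0.8614)
  (0,1): δ = 145.83°  ·
  (0,2): δ = 98.76°  ·
  (0,3): δ = 56.66°  ·
  (0,4): δ = 0.11°  ✓
  (0,5): δ = 54.74°  ·
  (0,6): δ = 99.55°  ·
  (0,7): δ = 148.58°  ·
  (1,2): δ = 132.93°  ·
  (1,3): δ = 90.83°  ·
  (1,4): δ = 34.28°  ·
  (1,5): δ = 20.57°  ✓
  (1,6): δ = 65.38°  ·
  (1,7): δ = 114.41°  ·
  (2,3): δ = 137.90°  ·
  (2,4): δ = 81.35°  ·
  (2,5): δ = 26.50°  ✓
  (2,6): δ = 18.31°  ✓
  (2,7): δ = 67.34°  ·
  (3,4): δ = 123.45°  ·
  (3,5): δ = 68.60°  ·
  (3,6): δ = 23.79°  ✓
  (3,7): δ = 25.23°  ✓
  (4,5): δ = 125.15°  ·
  (4,6): δ = 80.34°  ·
  (4,7): δ = 31.32°  ✓
  (5,6): δ = 135.19°  ·
  (5,7): δ = 86.17°  ·
  (6,7): δ = 130.98°  ·
antipodal pairs: 7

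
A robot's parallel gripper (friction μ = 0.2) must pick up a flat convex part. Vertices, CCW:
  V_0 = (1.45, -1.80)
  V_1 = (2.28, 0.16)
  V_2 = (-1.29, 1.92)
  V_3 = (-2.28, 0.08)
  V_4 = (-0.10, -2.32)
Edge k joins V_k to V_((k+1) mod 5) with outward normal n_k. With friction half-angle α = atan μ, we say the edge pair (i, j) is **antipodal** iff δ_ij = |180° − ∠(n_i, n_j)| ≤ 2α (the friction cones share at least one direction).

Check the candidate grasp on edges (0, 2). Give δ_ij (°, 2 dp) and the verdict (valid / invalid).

δ = 5.33°, valid

α = atan 0.2 = 11.31°;  2α = 22.62°
edge 0: e_0 = (+0.83, +1.96);  n_0 = (+0.9208, -0.3899)
edge 2: e_2 = (-0.99, -1.84);  n_2 = (-0.8806, +0.4738)
∠(n_0, n_2) = 174.67°
δ = |180° − 174.67°| = 5.33°
5.33° ≤ 2α = 22.62°  →  valid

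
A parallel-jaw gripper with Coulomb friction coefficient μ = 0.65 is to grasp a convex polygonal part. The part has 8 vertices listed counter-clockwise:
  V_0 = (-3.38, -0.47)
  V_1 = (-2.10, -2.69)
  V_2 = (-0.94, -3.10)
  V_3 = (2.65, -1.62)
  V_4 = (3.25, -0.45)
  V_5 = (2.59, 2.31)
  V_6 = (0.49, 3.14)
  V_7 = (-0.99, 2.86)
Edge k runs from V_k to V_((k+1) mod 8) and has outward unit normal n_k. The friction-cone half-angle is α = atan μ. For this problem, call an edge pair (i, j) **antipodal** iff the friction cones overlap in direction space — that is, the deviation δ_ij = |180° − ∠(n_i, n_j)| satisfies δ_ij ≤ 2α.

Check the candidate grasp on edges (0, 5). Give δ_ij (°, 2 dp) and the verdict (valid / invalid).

δ = 38.47°, valid

α = atan 0.65 = 33.02°;  2α = 66.05°
edge 0: e_0 = (+1.28, -2.22);  n_0 = (-0.8663, -0.4995)
edge 5: e_5 = (-2.10, +0.83);  n_5 = (+0.3676, +0.9300)
∠(n_0, n_5) = 141.53°
δ = |180° − 141.53°| = 38.47°
38.47° ≤ 2α = 66.05°  →  valid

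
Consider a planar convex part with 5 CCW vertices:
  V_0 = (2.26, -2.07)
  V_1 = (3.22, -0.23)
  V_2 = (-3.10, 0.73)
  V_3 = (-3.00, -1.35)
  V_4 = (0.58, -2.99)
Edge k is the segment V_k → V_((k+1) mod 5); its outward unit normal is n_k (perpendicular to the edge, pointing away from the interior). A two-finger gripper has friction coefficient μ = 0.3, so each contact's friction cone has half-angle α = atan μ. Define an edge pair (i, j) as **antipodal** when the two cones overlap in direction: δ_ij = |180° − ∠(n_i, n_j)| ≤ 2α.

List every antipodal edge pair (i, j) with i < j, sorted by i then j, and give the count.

count = 2; pairs: (0,2), (1,3)

α = atan 0.3 = 16.70°;  2α = 33.40°
n_0 = (+0.8866, -0.4626)
n_1 = (+0.1502, +0.9887)
n_2 = (-0.9988, -0.0480)
n_3 = (-0.4165, -0.9091)
n_4 = (+0.4803, -0.8771)
  (0,1): δ = 71.08°  ·
  (0,2): δ = 30.31°  ✓
  (0,3): δ = 92.94°  ·
  (0,4): δ = 146.26°  ·
  (1,2): δ = 78.61°  ·
  (1,3): δ = 15.98°  ✓
  (1,4): δ = 37.34°  ·
  (2,3): δ = 117.37°  ·
  (2,4): δ = 64.05°  ·
  (3,4): δ = 126.68°  ·
antipodal pairs: 2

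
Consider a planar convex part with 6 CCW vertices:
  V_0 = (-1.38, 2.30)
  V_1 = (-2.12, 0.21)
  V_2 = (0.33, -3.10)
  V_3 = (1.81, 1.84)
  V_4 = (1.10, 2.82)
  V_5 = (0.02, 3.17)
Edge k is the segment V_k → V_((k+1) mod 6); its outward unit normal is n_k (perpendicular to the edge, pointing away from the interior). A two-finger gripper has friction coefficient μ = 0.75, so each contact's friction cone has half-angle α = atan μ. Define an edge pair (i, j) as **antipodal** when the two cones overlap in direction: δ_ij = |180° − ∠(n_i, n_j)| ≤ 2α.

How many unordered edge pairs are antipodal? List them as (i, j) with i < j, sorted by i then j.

α = atan 0.75 = 36.87°;  2α = 73.74°
n_0 = (-0.9427, +0.3338)
n_1 = (-0.8038, -0.5949)
n_2 = (+0.9579, -0.2870)
n_3 = (+0.8098, +0.5867)
n_4 = (+0.3083, +0.9513)
n_5 = (-0.5278, +0.8494)
  (0,1): δ = 123.99°  ·
  (0,2): δ = 2.82°  ✓
  (0,3): δ = 55.42°  ✓
  (0,4): δ = 91.54°  ·
  (0,5): δ = 141.36°  ·
  (1,2): δ = 53.19°  ✓
  (1,3): δ = 0.59°  ✓
  (1,4): δ = 35.54°  ✓
  (1,5): δ = 85.35°  ·
  (2,3): δ = 127.40°  ·
  (2,4): δ = 91.28°  ·
  (2,5): δ = 41.46°  ✓
  (3,4): δ = 143.88°  ·
  (3,5): δ = 94.06°  ·
  (4,5): δ = 130.19°  ·
antipodal pairs: 6

count = 6; pairs: (0,2), (0,3), (1,2), (1,3), (1,4), (2,5)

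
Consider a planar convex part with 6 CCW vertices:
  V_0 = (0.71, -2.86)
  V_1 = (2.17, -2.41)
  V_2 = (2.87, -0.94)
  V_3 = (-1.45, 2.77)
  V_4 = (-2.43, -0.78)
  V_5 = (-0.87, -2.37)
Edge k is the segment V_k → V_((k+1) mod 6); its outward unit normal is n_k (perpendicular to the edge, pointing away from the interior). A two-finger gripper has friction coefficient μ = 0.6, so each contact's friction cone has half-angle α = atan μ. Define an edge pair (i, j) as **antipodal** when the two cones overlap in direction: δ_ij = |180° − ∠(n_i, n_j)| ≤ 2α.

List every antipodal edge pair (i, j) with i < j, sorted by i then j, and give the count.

α = atan 0.6 = 30.96°;  2α = 61.93°
n_0 = (+0.2945, -0.9556)
n_1 = (+0.9029, -0.4299)
n_2 = (+0.6515, +0.7586)
n_3 = (-0.9639, +0.2661)
n_4 = (-0.7138, -0.7003)
n_5 = (-0.2962, -0.9551)
  (0,1): δ = 132.59°  ·
  (0,2): δ = 57.79°  ✓
  (0,3): δ = 57.44°  ✓
  (0,4): δ = 117.32°  ·
  (0,5): δ = 145.64°  ·
  (1,2): δ = 105.19°  ·
  (1,3): δ = 10.03°  ✓
  (1,4): δ = 69.92°  ·
  (1,5): δ = 98.23°  ·
  (2,3): δ = 64.78°  ·
  (2,4): δ = 4.89°  ✓
  (2,5): δ = 23.43°  ✓
  (3,4): δ = 120.11°  ·
  (3,5): δ = 91.80°  ·
  (4,5): δ = 151.68°  ·
antipodal pairs: 5

count = 5; pairs: (0,2), (0,3), (1,3), (2,4), (2,5)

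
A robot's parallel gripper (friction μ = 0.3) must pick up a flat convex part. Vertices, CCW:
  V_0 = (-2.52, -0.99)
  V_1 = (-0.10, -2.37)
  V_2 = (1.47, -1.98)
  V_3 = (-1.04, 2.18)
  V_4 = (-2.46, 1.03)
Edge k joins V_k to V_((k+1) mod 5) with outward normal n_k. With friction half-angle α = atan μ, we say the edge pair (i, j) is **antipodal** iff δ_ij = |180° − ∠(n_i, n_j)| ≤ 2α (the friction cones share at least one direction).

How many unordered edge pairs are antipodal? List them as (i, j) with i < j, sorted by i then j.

count = 3; pairs: (0,2), (1,3), (2,4)

α = atan 0.3 = 16.70°;  2α = 33.40°
n_0 = (-0.4954, -0.8687)
n_1 = (+0.2411, -0.9705)
n_2 = (+0.8562, +0.5166)
n_3 = (-0.6294, +0.7771)
n_4 = (-0.9996, +0.0297)
  (0,1): δ = 136.36°  ·
  (0,2): δ = 29.20°  ✓
  (0,3): δ = 68.70°  ·
  (0,4): δ = 117.99°  ·
  (1,2): δ = 72.85°  ·
  (1,3): δ = 25.05°  ✓
  (1,4): δ = 74.35°  ·
  (2,3): δ = 82.10°  ·
  (2,4): δ = 32.81°  ✓
  (3,4): δ = 130.70°  ·
antipodal pairs: 3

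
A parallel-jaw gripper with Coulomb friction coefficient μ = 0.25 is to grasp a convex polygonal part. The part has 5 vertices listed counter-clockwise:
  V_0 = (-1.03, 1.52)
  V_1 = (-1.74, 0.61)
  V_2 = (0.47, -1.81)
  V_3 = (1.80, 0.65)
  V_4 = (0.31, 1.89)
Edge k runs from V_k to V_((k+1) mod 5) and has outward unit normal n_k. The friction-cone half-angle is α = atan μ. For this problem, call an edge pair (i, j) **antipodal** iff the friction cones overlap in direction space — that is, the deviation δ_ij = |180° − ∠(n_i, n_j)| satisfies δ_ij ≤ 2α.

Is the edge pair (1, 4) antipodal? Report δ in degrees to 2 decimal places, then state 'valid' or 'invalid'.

α = atan 0.25 = 14.04°;  2α = 28.07°
edge 1: e_1 = (+2.21, -2.42);  n_1 = (-0.7384, -0.6743)
edge 4: e_4 = (-1.34, -0.37);  n_4 = (-0.2662, +0.9639)
∠(n_1, n_4) = 116.97°
δ = |180° − 116.97°| = 63.03°
63.03° > 2α = 28.07°  →  invalid

δ = 63.03°, invalid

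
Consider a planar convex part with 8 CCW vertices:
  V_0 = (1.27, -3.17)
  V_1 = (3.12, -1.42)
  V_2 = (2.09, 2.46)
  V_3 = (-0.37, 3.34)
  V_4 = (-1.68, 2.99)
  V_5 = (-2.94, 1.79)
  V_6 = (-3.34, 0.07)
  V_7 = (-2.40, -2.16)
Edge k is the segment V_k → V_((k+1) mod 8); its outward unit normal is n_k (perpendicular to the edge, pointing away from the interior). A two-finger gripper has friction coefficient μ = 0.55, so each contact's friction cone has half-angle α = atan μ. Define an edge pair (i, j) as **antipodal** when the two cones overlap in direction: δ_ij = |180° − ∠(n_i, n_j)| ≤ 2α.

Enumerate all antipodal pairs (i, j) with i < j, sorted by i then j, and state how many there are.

count = 8; pairs: (0,3), (0,4), (0,5), (1,5), (1,6), (2,6), (2,7), (3,7)

α = atan 0.55 = 28.81°;  2α = 57.62°
n_0 = (+0.6872, -0.7265)
n_1 = (+0.9665, +0.2566)
n_2 = (+0.3368, +0.9416)
n_3 = (-0.2581, +0.9661)
n_4 = (-0.6897, +0.7241)
n_5 = (-0.9740, +0.2265)
n_6 = (-0.9215, -0.3884)
n_7 = (-0.2653, -0.9642)
  (0,1): δ = 118.54°  ·
  (0,2): δ = 63.09°  ·
  (0,3): δ = 28.45°  ✓
  (0,4): δ = 0.19°  ✓
  (0,5): δ = 33.50°  ✓
  (0,6): δ = 69.45°  ·
  (0,7): δ = 121.20°  ·
  (1,2): δ = 124.55°  ·
  (1,3): δ = 89.91°  ·
  (1,4): δ = 61.26°  ·
  (1,5): δ = 27.96°  ✓
  (1,6): δ = 7.99°  ✓
  (1,7): δ = 59.75°  ·
  (2,3): δ = 145.36°  ·
  (2,4): δ = 116.71°  ·
  (2,5): δ = 83.41°  ·
  (2,6): δ = 47.46°  ✓
  (2,7): δ = 4.30°  ✓
  (3,4): δ = 151.36°  ·
  (3,5): δ = 118.05°  ·
  (3,6): δ = 82.10°  ·
  (3,7): δ = 30.35°  ✓
  (4,5): δ = 146.69°  ·
  (4,6): δ = 110.75°  ·
  (4,7): δ = 58.99°  ·
  (5,6): δ = 144.05°  ·
  (5,7): δ = 92.30°  ·
  (6,7): δ = 128.24°  ·
antipodal pairs: 8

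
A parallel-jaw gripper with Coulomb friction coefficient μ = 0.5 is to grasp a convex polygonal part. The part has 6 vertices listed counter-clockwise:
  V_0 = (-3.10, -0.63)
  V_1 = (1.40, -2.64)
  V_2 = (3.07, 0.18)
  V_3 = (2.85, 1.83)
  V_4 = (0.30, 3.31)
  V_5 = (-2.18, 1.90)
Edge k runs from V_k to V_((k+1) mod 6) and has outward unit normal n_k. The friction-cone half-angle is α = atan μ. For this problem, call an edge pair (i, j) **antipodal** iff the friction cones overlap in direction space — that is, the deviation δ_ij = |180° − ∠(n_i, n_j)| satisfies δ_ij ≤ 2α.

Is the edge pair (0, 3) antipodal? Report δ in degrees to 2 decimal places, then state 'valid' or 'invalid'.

α = atan 0.5 = 26.57°;  2α = 53.13°
edge 0: e_0 = (+4.50, -2.01);  n_0 = (-0.4078, -0.9131)
edge 3: e_3 = (-2.55, +1.48);  n_3 = (+0.5020, +0.8649)
∠(n_0, n_3) = 173.94°
δ = |180° − 173.94°| = 6.06°
6.06° ≤ 2α = 53.13°  →  valid

δ = 6.06°, valid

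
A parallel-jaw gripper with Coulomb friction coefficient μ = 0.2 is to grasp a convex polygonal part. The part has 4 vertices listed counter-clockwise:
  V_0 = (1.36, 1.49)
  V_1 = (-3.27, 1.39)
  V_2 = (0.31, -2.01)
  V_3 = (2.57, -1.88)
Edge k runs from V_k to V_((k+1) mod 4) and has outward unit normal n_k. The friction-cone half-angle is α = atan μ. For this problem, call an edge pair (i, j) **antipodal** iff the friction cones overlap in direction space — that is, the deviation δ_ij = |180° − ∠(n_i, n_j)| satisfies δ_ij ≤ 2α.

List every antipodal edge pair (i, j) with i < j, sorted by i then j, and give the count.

α = atan 0.2 = 11.31°;  2α = 22.62°
n_0 = (-0.0216, +0.9998)
n_1 = (-0.6886, -0.7251)
n_2 = (+0.0574, -0.9983)
n_3 = (+0.9412, +0.3379)
  (0,1): δ = 44.76°  ·
  (0,2): δ = 2.05°  ✓
  (0,3): δ = 108.51°  ·
  (1,2): δ = 133.19°  ·
  (1,3): δ = 26.73°  ·
  (2,3): δ = 73.54°  ·
antipodal pairs: 1

count = 1; pairs: (0,2)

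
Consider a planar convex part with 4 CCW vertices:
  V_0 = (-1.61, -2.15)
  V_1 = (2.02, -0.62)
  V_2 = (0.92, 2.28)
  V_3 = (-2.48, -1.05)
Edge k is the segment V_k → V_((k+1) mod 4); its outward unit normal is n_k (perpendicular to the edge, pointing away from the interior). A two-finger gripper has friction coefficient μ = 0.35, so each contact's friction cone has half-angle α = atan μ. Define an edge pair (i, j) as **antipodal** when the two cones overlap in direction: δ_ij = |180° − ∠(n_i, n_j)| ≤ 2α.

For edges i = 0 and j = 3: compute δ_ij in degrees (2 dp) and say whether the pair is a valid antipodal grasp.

δ = 105.49°, invalid

α = atan 0.35 = 19.29°;  2α = 38.58°
edge 0: e_0 = (+3.63, +1.53);  n_0 = (+0.3884, -0.9215)
edge 3: e_3 = (+0.87, -1.10);  n_3 = (-0.7843, -0.6203)
∠(n_0, n_3) = 74.51°
δ = |180° − 74.51°| = 105.49°
105.49° > 2α = 38.58°  →  invalid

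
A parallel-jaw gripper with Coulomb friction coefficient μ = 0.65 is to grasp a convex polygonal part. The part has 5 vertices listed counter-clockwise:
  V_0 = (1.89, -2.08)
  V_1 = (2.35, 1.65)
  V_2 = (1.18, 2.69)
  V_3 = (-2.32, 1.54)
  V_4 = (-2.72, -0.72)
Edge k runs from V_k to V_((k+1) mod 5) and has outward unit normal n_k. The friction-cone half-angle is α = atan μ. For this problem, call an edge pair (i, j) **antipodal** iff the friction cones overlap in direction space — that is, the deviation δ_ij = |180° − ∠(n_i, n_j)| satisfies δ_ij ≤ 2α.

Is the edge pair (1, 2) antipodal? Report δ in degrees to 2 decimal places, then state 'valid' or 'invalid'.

δ = 120.18°, invalid

α = atan 0.65 = 33.02°;  2α = 66.05°
edge 1: e_1 = (-1.17, +1.04);  n_1 = (+0.6644, +0.7474)
edge 2: e_2 = (-3.50, -1.15);  n_2 = (-0.3122, +0.9500)
∠(n_1, n_2) = 59.82°
δ = |180° − 59.82°| = 120.18°
120.18° > 2α = 66.05°  →  invalid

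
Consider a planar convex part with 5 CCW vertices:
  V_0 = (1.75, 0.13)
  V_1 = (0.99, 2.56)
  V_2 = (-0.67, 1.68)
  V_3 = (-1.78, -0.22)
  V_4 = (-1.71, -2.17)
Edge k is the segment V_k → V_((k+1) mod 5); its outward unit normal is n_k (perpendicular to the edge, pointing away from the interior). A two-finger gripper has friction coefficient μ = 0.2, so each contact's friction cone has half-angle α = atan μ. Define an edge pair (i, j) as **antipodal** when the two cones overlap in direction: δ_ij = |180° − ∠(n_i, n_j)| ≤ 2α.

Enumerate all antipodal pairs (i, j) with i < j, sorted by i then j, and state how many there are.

α = atan 0.2 = 11.31°;  2α = 22.62°
n_0 = (+0.9544, +0.2985)
n_1 = (-0.4684, +0.8835)
n_2 = (-0.8634, +0.5044)
n_3 = (-0.9994, -0.0359)
n_4 = (+0.5536, -0.8328)
  (0,1): δ = 79.44°  ·
  (0,2): δ = 47.66°  ·
  (0,3): δ = 15.31°  ✓
  (0,4): δ = 106.25°  ·
  (1,2): δ = 148.22°  ·
  (1,3): δ = 115.87°  ·
  (1,4): δ = 5.68°  ✓
  (2,3): δ = 147.65°  ·
  (2,4): δ = 26.09°  ·
  (3,4): δ = 58.44°  ·
antipodal pairs: 2

count = 2; pairs: (0,3), (1,4)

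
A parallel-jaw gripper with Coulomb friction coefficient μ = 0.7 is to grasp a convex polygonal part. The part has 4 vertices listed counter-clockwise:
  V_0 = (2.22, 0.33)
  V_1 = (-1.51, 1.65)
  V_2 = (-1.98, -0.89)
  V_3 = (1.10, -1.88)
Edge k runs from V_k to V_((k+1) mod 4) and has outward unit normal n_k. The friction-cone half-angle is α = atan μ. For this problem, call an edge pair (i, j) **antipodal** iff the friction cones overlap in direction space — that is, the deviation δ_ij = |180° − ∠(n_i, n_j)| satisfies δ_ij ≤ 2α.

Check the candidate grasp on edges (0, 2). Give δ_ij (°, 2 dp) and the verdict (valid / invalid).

δ = 1.67°, valid

α = atan 0.7 = 34.99°;  2α = 69.98°
edge 0: e_0 = (-3.73, +1.32);  n_0 = (+0.3336, +0.9427)
edge 2: e_2 = (+3.08, -0.99);  n_2 = (-0.3060, -0.9520)
∠(n_0, n_2) = 178.33°
δ = |180° − 178.33°| = 1.67°
1.67° ≤ 2α = 69.98°  →  valid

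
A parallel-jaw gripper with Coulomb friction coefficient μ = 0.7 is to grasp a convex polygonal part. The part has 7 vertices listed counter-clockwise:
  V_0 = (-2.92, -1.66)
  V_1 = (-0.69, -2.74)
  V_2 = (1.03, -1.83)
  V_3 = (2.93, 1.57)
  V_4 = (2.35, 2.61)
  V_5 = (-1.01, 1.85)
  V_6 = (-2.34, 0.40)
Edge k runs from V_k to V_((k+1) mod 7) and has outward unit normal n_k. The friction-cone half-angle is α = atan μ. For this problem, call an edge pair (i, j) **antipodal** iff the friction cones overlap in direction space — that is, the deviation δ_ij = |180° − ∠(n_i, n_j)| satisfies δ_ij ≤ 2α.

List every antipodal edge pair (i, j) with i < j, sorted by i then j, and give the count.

α = atan 0.7 = 34.99°;  2α = 69.98°
n_0 = (-0.4359, -0.9000)
n_1 = (+0.4677, -0.8839)
n_2 = (+0.8729, -0.4878)
n_3 = (+0.8734, +0.4871)
n_4 = (-0.2206, +0.9754)
n_5 = (-0.7369, +0.6760)
n_6 = (-0.9626, +0.2710)
  (0,1): δ = 126.28°  ·
  (0,2): δ = 93.36°  ·
  (0,3): δ = 35.01°  ✓
  (0,4): δ = 38.59°  ✓
  (0,5): δ = 73.31°  ·
  (0,6): δ = 100.12°  ·
  (1,2): δ = 147.08°  ·
  (1,3): δ = 88.73°  ·
  (1,4): δ = 15.14°  ✓
  (1,5): δ = 19.59°  ✓
  (1,6): δ = 46.39°  ✓
  (2,3): δ = 121.65°  ·
  (2,4): δ = 48.06°  ✓
  (2,5): δ = 13.33°  ✓
  (2,6): δ = 13.47°  ✓
  (3,4): δ = 106.40°  ·
  (3,5): δ = 71.68°  ·
  (3,6): δ = 44.87°  ✓
  (4,5): δ = 145.27°  ·
  (4,6): δ = 118.47°  ·
  (5,6): δ = 153.20°  ·
antipodal pairs: 9

count = 9; pairs: (0,3), (0,4), (1,4), (1,5), (1,6), (2,4), (2,5), (2,6), (3,6)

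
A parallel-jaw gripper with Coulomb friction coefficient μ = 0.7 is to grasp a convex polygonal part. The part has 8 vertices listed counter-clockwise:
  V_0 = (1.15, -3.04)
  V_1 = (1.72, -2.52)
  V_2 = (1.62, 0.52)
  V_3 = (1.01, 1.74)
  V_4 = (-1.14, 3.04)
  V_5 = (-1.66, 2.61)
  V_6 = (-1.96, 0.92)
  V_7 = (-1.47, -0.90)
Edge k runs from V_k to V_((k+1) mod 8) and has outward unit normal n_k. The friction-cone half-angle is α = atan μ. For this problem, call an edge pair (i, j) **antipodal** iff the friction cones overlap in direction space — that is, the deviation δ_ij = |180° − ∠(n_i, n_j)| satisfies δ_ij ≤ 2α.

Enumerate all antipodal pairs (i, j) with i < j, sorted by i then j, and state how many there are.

α = atan 0.7 = 34.99°;  2α = 69.98°
n_0 = (+0.6740, -0.7388)
n_1 = (+0.9995, +0.0329)
n_2 = (+0.8944, +0.4472)
n_3 = (+0.5174, +0.8557)
n_4 = (-0.6373, +0.7706)
n_5 = (-0.9846, +0.1748)
n_6 = (-0.9656, -0.2600)
n_7 = (-0.6326, -0.7745)
  (0,1): δ = 130.49°  ·
  (0,2): δ = 105.81°  ·
  (0,3): δ = 73.53°  ·
  (0,4): δ = 2.79°  ✓
  (0,5): δ = 37.56°  ✓
  (0,6): δ = 62.69°  ✓
  (0,7): δ = 98.38°  ·
  (1,2): δ = 155.32°  ·
  (1,3): δ = 123.04°  ·
  (1,4): δ = 52.30°  ✓
  (1,5): δ = 11.95°  ✓
  (1,6): δ = 13.18°  ✓
  (1,7): δ = 48.87°  ✓
  (2,3): δ = 147.72°  ·
  (2,4): δ = 76.98°  ·
  (2,5): δ = 36.63°  ✓
  (2,6): δ = 11.50°  ✓
  (2,7): δ = 24.19°  ✓
  (3,4): δ = 109.25°  ·
  (3,5): δ = 68.91°  ✓
  (3,6): δ = 43.77°  ✓
  (3,7): δ = 8.08°  ✓
  (4,5): δ = 139.65°  ·
  (4,6): δ = 114.52°  ·
  (4,7): δ = 78.83°  ·
  (5,6): δ = 154.87°  ·
  (5,7): δ = 119.18°  ·
  (6,7): δ = 144.31°  ·
antipodal pairs: 13

count = 13; pairs: (0,4), (0,5), (0,6), (1,4), (1,5), (1,6), (1,7), (2,5), (2,6), (2,7), (3,5), (3,6), (3,7)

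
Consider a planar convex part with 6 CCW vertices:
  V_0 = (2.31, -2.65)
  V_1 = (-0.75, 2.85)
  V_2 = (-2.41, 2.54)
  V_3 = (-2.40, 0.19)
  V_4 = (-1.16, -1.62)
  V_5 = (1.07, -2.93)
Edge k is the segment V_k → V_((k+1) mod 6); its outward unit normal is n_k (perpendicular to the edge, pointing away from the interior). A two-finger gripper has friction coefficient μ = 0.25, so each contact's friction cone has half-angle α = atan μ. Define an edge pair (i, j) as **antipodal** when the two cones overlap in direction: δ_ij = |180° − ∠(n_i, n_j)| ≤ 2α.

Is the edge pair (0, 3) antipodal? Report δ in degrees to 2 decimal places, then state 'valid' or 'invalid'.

δ = 5.32°, valid

α = atan 0.25 = 14.04°;  2α = 28.07°
edge 0: e_0 = (-3.06, +5.50);  n_0 = (+0.8739, +0.4862)
edge 3: e_3 = (+1.24, -1.81);  n_3 = (-0.8250, -0.5652)
∠(n_0, n_3) = 174.68°
δ = |180° − 174.68°| = 5.32°
5.32° ≤ 2α = 28.07°  →  valid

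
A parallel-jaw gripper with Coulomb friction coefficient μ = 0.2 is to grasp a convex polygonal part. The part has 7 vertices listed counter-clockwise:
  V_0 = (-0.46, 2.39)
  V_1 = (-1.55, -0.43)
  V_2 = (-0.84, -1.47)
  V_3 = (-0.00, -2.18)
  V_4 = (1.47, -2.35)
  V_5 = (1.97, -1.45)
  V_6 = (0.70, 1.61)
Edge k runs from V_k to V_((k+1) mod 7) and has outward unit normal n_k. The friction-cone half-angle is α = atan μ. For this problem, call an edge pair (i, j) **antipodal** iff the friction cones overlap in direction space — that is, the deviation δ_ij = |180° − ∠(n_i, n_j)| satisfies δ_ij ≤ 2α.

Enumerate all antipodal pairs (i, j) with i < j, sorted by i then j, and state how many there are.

count = 4; pairs: (0,4), (1,5), (1,6), (2,6)

α = atan 0.2 = 11.31°;  2α = 22.62°
n_0 = (-0.9327, +0.3605)
n_1 = (-0.8259, -0.5638)
n_2 = (-0.6455, -0.7637)
n_3 = (-0.1149, -0.9934)
n_4 = (+0.8742, -0.4856)
n_5 = (+0.9236, +0.3833)
n_6 = (+0.5580, +0.8298)
  (0,1): δ = 124.55°  ·
  (0,2): δ = 109.07°  ·
  (0,3): δ = 75.46°  ·
  (0,4): δ = 7.92°  ✓
  (0,5): δ = 43.67°  ·
  (0,6): δ = 77.22°  ·
  (1,2): δ = 164.53°  ·
  (1,3): δ = 130.92°  ·
  (1,4): δ = 63.38°  ·
  (1,5): δ = 11.78°  ✓
  (1,6): δ = 21.76°  ✓
  (2,3): δ = 146.39°  ·
  (2,4): δ = 78.85°  ·
  (2,5): δ = 27.25°  ·
  (2,6): δ = 6.29°  ✓
  (3,4): δ = 112.46°  ·
  (3,5): δ = 60.86°  ·
  (3,6): δ = 27.32°  ·
  (4,5): δ = 128.41°  ·
  (4,6): δ = 94.86°  ·
  (5,6): δ = 146.46°  ·
antipodal pairs: 4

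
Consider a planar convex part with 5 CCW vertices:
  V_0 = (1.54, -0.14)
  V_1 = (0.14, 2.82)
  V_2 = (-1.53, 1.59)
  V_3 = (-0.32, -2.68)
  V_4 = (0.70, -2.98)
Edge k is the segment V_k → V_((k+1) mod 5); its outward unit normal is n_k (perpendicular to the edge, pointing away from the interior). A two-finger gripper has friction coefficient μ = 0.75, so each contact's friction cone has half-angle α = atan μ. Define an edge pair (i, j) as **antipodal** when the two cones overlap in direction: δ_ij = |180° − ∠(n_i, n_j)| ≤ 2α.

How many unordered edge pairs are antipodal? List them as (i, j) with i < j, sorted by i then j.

α = atan 0.75 = 36.87°;  2α = 73.74°
n_0 = (+0.9040, +0.4276)
n_1 = (-0.5930, +0.8052)
n_2 = (-0.9621, -0.2726)
n_3 = (-0.2822, -0.9594)
n_4 = (+0.9589, -0.2836)
  (0,1): δ = 78.94°  ·
  (0,2): δ = 9.49°  ✓
  (0,3): δ = 48.30°  ✓
  (0,4): δ = 138.21°  ·
  (1,2): δ = 110.55°  ·
  (1,3): δ = 52.76°  ✓
  (1,4): δ = 37.15°  ✓
  (2,3): δ = 122.21°  ·
  (2,4): δ = 32.30°  ✓
  (3,4): δ = 90.09°  ·
antipodal pairs: 5

count = 5; pairs: (0,2), (0,3), (1,3), (1,4), (2,4)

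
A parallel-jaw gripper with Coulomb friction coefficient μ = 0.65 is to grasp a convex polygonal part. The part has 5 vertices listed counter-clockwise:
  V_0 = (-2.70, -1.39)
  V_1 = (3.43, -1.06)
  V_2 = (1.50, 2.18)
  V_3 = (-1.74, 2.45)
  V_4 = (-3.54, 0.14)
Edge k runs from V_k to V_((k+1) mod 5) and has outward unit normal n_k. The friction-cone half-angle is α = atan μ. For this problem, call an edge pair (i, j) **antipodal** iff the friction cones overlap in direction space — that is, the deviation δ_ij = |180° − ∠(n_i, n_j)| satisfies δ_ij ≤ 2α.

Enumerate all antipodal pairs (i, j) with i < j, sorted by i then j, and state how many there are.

α = atan 0.65 = 33.02°;  2α = 66.05°
n_0 = (+0.0538, -0.9986)
n_1 = (+0.8591, +0.5118)
n_2 = (+0.0830, +0.9965)
n_3 = (-0.7888, +0.6146)
n_4 = (-0.8766, -0.4813)
  (0,1): δ = 62.30°  ✓
  (0,2): δ = 7.85°  ✓
  (0,3): δ = 48.99°  ✓
  (0,4): δ = 115.69°  ·
  (1,2): δ = 125.55°  ·
  (1,3): δ = 68.71°  ·
  (1,4): δ = 2.01°  ✓
  (2,3): δ = 123.16°  ·
  (2,4): δ = 56.47°  ✓
  (3,4): δ = 113.31°  ·
antipodal pairs: 5

count = 5; pairs: (0,1), (0,2), (0,3), (1,4), (2,4)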